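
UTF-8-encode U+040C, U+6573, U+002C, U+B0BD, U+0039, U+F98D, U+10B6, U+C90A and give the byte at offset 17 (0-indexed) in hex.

U+040C → 2-byte form D0 8C at offsets 0–1.
U+6573 → 3-byte form E6 95 B3 at offsets 2–4.
U+002C → 1-byte form 2C at offsets 5–5.
U+B0BD → 3-byte form EB 82 BD at offsets 6–8.
U+0039 → 1-byte form 39 at offsets 9–9.
U+F98D → 3-byte form EF A6 8D at offsets 10–12.
U+10B6 → 3-byte form E1 82 B6 at offsets 13–15.
U+C90A → 3-byte form EC A4 8A at offsets 16–18.
Offset 17 falls in char 8's range; it's byte 2 of EC A4 8A = 0xA4.

0xA4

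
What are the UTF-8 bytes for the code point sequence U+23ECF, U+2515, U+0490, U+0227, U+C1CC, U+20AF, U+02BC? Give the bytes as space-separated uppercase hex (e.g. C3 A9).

F0 A3 BB 8F E2 94 95 D2 90 C8 A7 EC 87 8C E2 82 AF CA BC

U+23ECF: 4-byte form → F0 A3 BB 8F.
U+2515: 3-byte form → E2 94 95.
U+0490: 2-byte form → D2 90.
U+0227: 2-byte form → C8 A7.
U+C1CC: 3-byte form → EC 87 8C.
U+20AF: 3-byte form → E2 82 AF.
U+02BC: 2-byte form → CA BC.
Concatenated (19 bytes): F0 A3 BB 8F E2 94 95 D2 90 C8 A7 EC 87 8C E2 82 AF CA BC.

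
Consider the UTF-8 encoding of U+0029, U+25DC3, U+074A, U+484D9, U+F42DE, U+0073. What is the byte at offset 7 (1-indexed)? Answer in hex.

1-indexed offset 7 is 0-indexed offset 6.
U+0029 → 1-byte form 29 at offsets 0–0.
U+25DC3 → 4-byte form F0 A5 B7 83 at offsets 1–4.
U+074A → 2-byte form DD 8A at offsets 5–6.
Offset 6 falls in char 3's range; it's byte 2 of DD 8A = 0x8A.

0x8A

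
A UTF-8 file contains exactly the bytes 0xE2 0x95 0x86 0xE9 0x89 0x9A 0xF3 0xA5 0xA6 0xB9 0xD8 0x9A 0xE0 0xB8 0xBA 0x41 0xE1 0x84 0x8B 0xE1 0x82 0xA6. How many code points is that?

8

Byte at offset 0: 0xE2 = 11100010 → 3-byte char (#1). Advance 3.
Byte at offset 3: 0xE9 = 11101001 → 3-byte char (#2). Advance 3.
Byte at offset 6: 0xF3 = 11110011 → 4-byte char (#3). Advance 4.
Byte at offset 10: 0xD8 = 11011000 → 2-byte char (#4). Advance 2.
Byte at offset 12: 0xE0 = 11100000 → 3-byte char (#5). Advance 3.
Byte at offset 15: 0x41 = 01000001 → 1-byte char (#6). Advance 1.
Byte at offset 16: 0xE1 = 11100001 → 3-byte char (#7). Advance 3.
Byte at offset 19: 0xE1 = 11100001 → 3-byte char (#8). Advance 3.
Reached end at offset 22 after 8 code points.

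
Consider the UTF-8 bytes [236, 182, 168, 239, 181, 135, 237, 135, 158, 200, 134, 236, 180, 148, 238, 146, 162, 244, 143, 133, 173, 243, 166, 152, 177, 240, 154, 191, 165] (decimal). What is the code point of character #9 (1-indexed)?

Offset 0: leading byte 0xEC = 11101100 → 3-byte char #1 = EC B6 A8.
Offset 3: leading byte 0xEF = 11101111 → 3-byte char #2 = EF B5 87.
Offset 6: leading byte 0xED = 11101101 → 3-byte char #3 = ED 87 9E.
Offset 9: leading byte 0xC8 = 11001000 → 2-byte char #4 = C8 86.
Offset 11: leading byte 0xEC = 11101100 → 3-byte char #5 = EC B4 94.
Offset 14: leading byte 0xEE = 11101110 → 3-byte char #6 = EE 92 A2.
Offset 17: leading byte 0xF4 = 11110100 → 4-byte char #7 = F4 8F 85 AD.
Offset 21: leading byte 0xF3 = 11110011 → 4-byte char #8 = F3 A6 98 B1.
Offset 25: leading byte 0xF0 = 11110000 → 4-byte char #9 = F0 9A BF A5.
Leading byte 0xF0 = 11110000 matches 11110xxx → 4-byte sequence.
Byte 1: 0xF0 = 11110000, payload 000 (3 bits).
Byte 2: 0x9A = 10011010 (10xxxxxx ✓), payload 011010.
Byte 3: 0xBF = 10111111 (10xxxxxx ✓), payload 111111.
Byte 4: 0xA5 = 10100101 (10xxxxxx ✓), payload 100101.
Concatenate: 000011010111111100101 = 0x1AFE5 (21 bits → U+1AFE5).

U+1AFE5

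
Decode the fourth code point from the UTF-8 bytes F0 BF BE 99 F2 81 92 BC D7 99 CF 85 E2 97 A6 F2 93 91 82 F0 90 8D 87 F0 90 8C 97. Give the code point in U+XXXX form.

U+03C5

Offset 0: leading byte 0xF0 = 11110000 → 4-byte char #1 = F0 BF BE 99.
Offset 4: leading byte 0xF2 = 11110010 → 4-byte char #2 = F2 81 92 BC.
Offset 8: leading byte 0xD7 = 11010111 → 2-byte char #3 = D7 99.
Offset 10: leading byte 0xCF = 11001111 → 2-byte char #4 = CF 85.
Leading byte 0xCF = 11001111 matches 110xxxxx → 2-byte sequence.
Byte 1: 0xCF = 11001111, payload 01111 (5 bits).
Byte 2: 0x85 = 10000101 (10xxxxxx ✓), payload 000101.
Concatenate: 01111000101 = 0x3C5 (11 bits → U+03C5).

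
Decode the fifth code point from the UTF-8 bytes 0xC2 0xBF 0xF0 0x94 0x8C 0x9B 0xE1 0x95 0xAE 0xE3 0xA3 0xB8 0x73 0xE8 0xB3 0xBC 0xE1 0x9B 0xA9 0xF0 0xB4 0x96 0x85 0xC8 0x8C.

U+0073

Offset 0: leading byte 0xC2 = 11000010 → 2-byte char #1 = C2 BF.
Offset 2: leading byte 0xF0 = 11110000 → 4-byte char #2 = F0 94 8C 9B.
Offset 6: leading byte 0xE1 = 11100001 → 3-byte char #3 = E1 95 AE.
Offset 9: leading byte 0xE3 = 11100011 → 3-byte char #4 = E3 A3 B8.
Offset 12: leading byte 0x73 = 01110011 → 1-byte char #5 = 73.
Leading byte 0x73 = 01110011 matches 0xxxxxxx → 1-byte sequence.
Byte 1: 0x73 = 01110011, payload 1110011 (7 bits).
Concatenate: 1110011 = 0x73 (7 bits → U+0073).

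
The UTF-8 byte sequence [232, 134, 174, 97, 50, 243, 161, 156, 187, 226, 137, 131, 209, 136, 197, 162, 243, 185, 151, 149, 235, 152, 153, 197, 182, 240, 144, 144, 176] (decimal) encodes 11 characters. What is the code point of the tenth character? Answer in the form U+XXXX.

Offset 0: leading byte 0xE8 = 11101000 → 3-byte char #1 = E8 86 AE.
Offset 3: leading byte 0x61 = 01100001 → 1-byte char #2 = 61.
Offset 4: leading byte 0x32 = 00110010 → 1-byte char #3 = 32.
Offset 5: leading byte 0xF3 = 11110011 → 4-byte char #4 = F3 A1 9C BB.
Offset 9: leading byte 0xE2 = 11100010 → 3-byte char #5 = E2 89 83.
Offset 12: leading byte 0xD1 = 11010001 → 2-byte char #6 = D1 88.
Offset 14: leading byte 0xC5 = 11000101 → 2-byte char #7 = C5 A2.
Offset 16: leading byte 0xF3 = 11110011 → 4-byte char #8 = F3 B9 97 95.
Offset 20: leading byte 0xEB = 11101011 → 3-byte char #9 = EB 98 99.
Offset 23: leading byte 0xC5 = 11000101 → 2-byte char #10 = C5 B6.
Leading byte 0xC5 = 11000101 matches 110xxxxx → 2-byte sequence.
Byte 1: 0xC5 = 11000101, payload 00101 (5 bits).
Byte 2: 0xB6 = 10110110 (10xxxxxx ✓), payload 110110.
Concatenate: 00101110110 = 0x176 (11 bits → U+0176).

U+0176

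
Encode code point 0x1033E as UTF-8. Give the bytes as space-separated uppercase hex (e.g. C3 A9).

U+1033E = 0x1033E = 66366 decimal. In range U+10000–U+10FFFF → 4-byte form: 11110xxx 10xxxxxx 10xxxxxx 10xxxxxx.
Binary (21 bits): 000010000001100111110.
Split 3+6+6+6: 000 | 010000 | 001100 | 111110.
Byte 1: 11110000 = 0xF0.
Byte 2: 10010000 = 0x90.
Byte 3: 10001100 = 0x8C.
Byte 4: 10111110 = 0xBE.

F0 90 8C BE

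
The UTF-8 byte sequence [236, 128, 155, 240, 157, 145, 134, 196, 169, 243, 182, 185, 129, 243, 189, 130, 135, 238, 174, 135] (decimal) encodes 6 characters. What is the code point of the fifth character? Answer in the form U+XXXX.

U+FD087

Offset 0: leading byte 0xEC = 11101100 → 3-byte char #1 = EC 80 9B.
Offset 3: leading byte 0xF0 = 11110000 → 4-byte char #2 = F0 9D 91 86.
Offset 7: leading byte 0xC4 = 11000100 → 2-byte char #3 = C4 A9.
Offset 9: leading byte 0xF3 = 11110011 → 4-byte char #4 = F3 B6 B9 81.
Offset 13: leading byte 0xF3 = 11110011 → 4-byte char #5 = F3 BD 82 87.
Leading byte 0xF3 = 11110011 matches 11110xxx → 4-byte sequence.
Byte 1: 0xF3 = 11110011, payload 011 (3 bits).
Byte 2: 0xBD = 10111101 (10xxxxxx ✓), payload 111101.
Byte 3: 0x82 = 10000010 (10xxxxxx ✓), payload 000010.
Byte 4: 0x87 = 10000111 (10xxxxxx ✓), payload 000111.
Concatenate: 011111101000010000111 = 0xFD087 (21 bits → U+FD087).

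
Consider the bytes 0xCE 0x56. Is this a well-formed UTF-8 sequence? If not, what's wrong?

Leading byte 0xCE = 11001110 → 2-byte form.
Byte 2 is 0x56 = 01010110, which is not 10xxxxxx — expected a continuation byte.

invalid (non-continuation byte where continuation expected)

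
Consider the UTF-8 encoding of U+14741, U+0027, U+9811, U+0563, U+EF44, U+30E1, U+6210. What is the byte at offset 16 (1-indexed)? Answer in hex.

1-indexed offset 16 is 0-indexed offset 15.
U+14741 → 4-byte form F0 94 9D 81 at offsets 0–3.
U+0027 → 1-byte form 27 at offsets 4–4.
U+9811 → 3-byte form E9 A0 91 at offsets 5–7.
U+0563 → 2-byte form D5 A3 at offsets 8–9.
U+EF44 → 3-byte form EE BD 84 at offsets 10–12.
U+30E1 → 3-byte form E3 83 A1 at offsets 13–15.
Offset 15 falls in char 6's range; it's byte 3 of E3 83 A1 = 0xA1.

0xA1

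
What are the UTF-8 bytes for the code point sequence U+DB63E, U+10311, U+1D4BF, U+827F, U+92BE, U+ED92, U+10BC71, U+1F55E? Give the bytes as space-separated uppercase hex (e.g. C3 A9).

U+DB63E: 4-byte form → F3 9B 98 BE.
U+10311: 4-byte form → F0 90 8C 91.
U+1D4BF: 4-byte form → F0 9D 92 BF.
U+827F: 3-byte form → E8 89 BF.
U+92BE: 3-byte form → E9 8A BE.
U+ED92: 3-byte form → EE B6 92.
U+10BC71: 4-byte form → F4 8B B1 B1.
U+1F55E: 4-byte form → F0 9F 95 9E.
Concatenated (29 bytes): F3 9B 98 BE F0 90 8C 91 F0 9D 92 BF E8 89 BF E9 8A BE EE B6 92 F4 8B B1 B1 F0 9F 95 9E.

F3 9B 98 BE F0 90 8C 91 F0 9D 92 BF E8 89 BF E9 8A BE EE B6 92 F4 8B B1 B1 F0 9F 95 9E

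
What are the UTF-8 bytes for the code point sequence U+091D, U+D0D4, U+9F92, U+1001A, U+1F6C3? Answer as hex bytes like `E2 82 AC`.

U+091D: 3-byte form → E0 A4 9D.
U+D0D4: 3-byte form → ED 83 94.
U+9F92: 3-byte form → E9 BE 92.
U+1001A: 4-byte form → F0 90 80 9A.
U+1F6C3: 4-byte form → F0 9F 9B 83.
Concatenated (17 bytes): E0 A4 9D ED 83 94 E9 BE 92 F0 90 80 9A F0 9F 9B 83.

E0 A4 9D ED 83 94 E9 BE 92 F0 90 80 9A F0 9F 9B 83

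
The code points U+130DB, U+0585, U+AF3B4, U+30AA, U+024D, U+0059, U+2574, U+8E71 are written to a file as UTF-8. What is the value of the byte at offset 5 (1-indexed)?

0xD6

1-indexed offset 5 is 0-indexed offset 4.
U+130DB → 4-byte form F0 93 83 9B at offsets 0–3.
U+0585 → 2-byte form D6 85 at offsets 4–5.
Offset 4 falls in char 2's range; it's byte 1 of D6 85 = 0xD6.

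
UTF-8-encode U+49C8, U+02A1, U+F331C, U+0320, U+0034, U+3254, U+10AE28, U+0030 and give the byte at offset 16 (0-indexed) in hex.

U+49C8 → 3-byte form E4 A7 88 at offsets 0–2.
U+02A1 → 2-byte form CA A1 at offsets 3–4.
U+F331C → 4-byte form F3 B3 8C 9C at offsets 5–8.
U+0320 → 2-byte form CC A0 at offsets 9–10.
U+0034 → 1-byte form 34 at offsets 11–11.
U+3254 → 3-byte form E3 89 94 at offsets 12–14.
U+10AE28 → 4-byte form F4 8A B8 A8 at offsets 15–18.
Offset 16 falls in char 7's range; it's byte 2 of F4 8A B8 A8 = 0x8A.

0x8A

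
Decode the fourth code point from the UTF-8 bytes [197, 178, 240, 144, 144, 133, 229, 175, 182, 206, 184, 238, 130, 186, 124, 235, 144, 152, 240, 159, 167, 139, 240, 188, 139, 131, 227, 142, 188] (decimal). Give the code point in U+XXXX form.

U+03B8

Offset 0: leading byte 0xC5 = 11000101 → 2-byte char #1 = C5 B2.
Offset 2: leading byte 0xF0 = 11110000 → 4-byte char #2 = F0 90 90 85.
Offset 6: leading byte 0xE5 = 11100101 → 3-byte char #3 = E5 AF B6.
Offset 9: leading byte 0xCE = 11001110 → 2-byte char #4 = CE B8.
Leading byte 0xCE = 11001110 matches 110xxxxx → 2-byte sequence.
Byte 1: 0xCE = 11001110, payload 01110 (5 bits).
Byte 2: 0xB8 = 10111000 (10xxxxxx ✓), payload 111000.
Concatenate: 01110111000 = 0x3B8 (11 bits → U+03B8).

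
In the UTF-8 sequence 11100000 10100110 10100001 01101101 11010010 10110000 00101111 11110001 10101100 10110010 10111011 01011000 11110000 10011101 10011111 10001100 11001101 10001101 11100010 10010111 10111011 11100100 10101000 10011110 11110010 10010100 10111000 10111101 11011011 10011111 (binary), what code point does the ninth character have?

Offset 0: leading byte 0xE0 = 11100000 → 3-byte char #1 = E0 A6 A1.
Offset 3: leading byte 0x6D = 01101101 → 1-byte char #2 = 6D.
Offset 4: leading byte 0xD2 = 11010010 → 2-byte char #3 = D2 B0.
Offset 6: leading byte 0x2F = 00101111 → 1-byte char #4 = 2F.
Offset 7: leading byte 0xF1 = 11110001 → 4-byte char #5 = F1 AC B2 BB.
Offset 11: leading byte 0x58 = 01011000 → 1-byte char #6 = 58.
Offset 12: leading byte 0xF0 = 11110000 → 4-byte char #7 = F0 9D 9F 8C.
Offset 16: leading byte 0xCD = 11001101 → 2-byte char #8 = CD 8D.
Offset 18: leading byte 0xE2 = 11100010 → 3-byte char #9 = E2 97 BB.
Leading byte 0xE2 = 11100010 matches 1110xxxx → 3-byte sequence.
Byte 1: 0xE2 = 11100010, payload 0010 (4 bits).
Byte 2: 0x97 = 10010111 (10xxxxxx ✓), payload 010111.
Byte 3: 0xBB = 10111011 (10xxxxxx ✓), payload 111011.
Concatenate: 0010010111111011 = 0x25FB (16 bits → U+25FB).

U+25FB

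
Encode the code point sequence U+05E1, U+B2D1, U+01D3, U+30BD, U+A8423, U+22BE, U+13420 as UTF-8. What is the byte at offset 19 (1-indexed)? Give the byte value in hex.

1-indexed offset 19 is 0-indexed offset 18.
U+05E1 → 2-byte form D7 A1 at offsets 0–1.
U+B2D1 → 3-byte form EB 8B 91 at offsets 2–4.
U+01D3 → 2-byte form C7 93 at offsets 5–6.
U+30BD → 3-byte form E3 82 BD at offsets 7–9.
U+A8423 → 4-byte form F2 A8 90 A3 at offsets 10–13.
U+22BE → 3-byte form E2 8A BE at offsets 14–16.
U+13420 → 4-byte form F0 93 90 A0 at offsets 17–20.
Offset 18 falls in char 7's range; it's byte 2 of F0 93 90 A0 = 0x93.

0x93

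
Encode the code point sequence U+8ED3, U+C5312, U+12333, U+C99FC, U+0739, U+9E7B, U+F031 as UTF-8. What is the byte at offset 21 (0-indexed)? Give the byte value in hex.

0x80

U+8ED3 → 3-byte form E8 BB 93 at offsets 0–2.
U+C5312 → 4-byte form F3 85 8C 92 at offsets 3–6.
U+12333 → 4-byte form F0 92 8C B3 at offsets 7–10.
U+C99FC → 4-byte form F3 89 A7 BC at offsets 11–14.
U+0739 → 2-byte form DC B9 at offsets 15–16.
U+9E7B → 3-byte form E9 B9 BB at offsets 17–19.
U+F031 → 3-byte form EF 80 B1 at offsets 20–22.
Offset 21 falls in char 7's range; it's byte 2 of EF 80 B1 = 0x80.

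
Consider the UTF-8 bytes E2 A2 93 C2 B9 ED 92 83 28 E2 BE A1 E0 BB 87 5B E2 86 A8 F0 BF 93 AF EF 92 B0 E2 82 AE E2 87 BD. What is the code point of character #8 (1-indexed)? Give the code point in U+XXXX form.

Offset 0: leading byte 0xE2 = 11100010 → 3-byte char #1 = E2 A2 93.
Offset 3: leading byte 0xC2 = 11000010 → 2-byte char #2 = C2 B9.
Offset 5: leading byte 0xED = 11101101 → 3-byte char #3 = ED 92 83.
Offset 8: leading byte 0x28 = 00101000 → 1-byte char #4 = 28.
Offset 9: leading byte 0xE2 = 11100010 → 3-byte char #5 = E2 BE A1.
Offset 12: leading byte 0xE0 = 11100000 → 3-byte char #6 = E0 BB 87.
Offset 15: leading byte 0x5B = 01011011 → 1-byte char #7 = 5B.
Offset 16: leading byte 0xE2 = 11100010 → 3-byte char #8 = E2 86 A8.
Leading byte 0xE2 = 11100010 matches 1110xxxx → 3-byte sequence.
Byte 1: 0xE2 = 11100010, payload 0010 (4 bits).
Byte 2: 0x86 = 10000110 (10xxxxxx ✓), payload 000110.
Byte 3: 0xA8 = 10101000 (10xxxxxx ✓), payload 101000.
Concatenate: 0010000110101000 = 0x21A8 (16 bits → U+21A8).

U+21A8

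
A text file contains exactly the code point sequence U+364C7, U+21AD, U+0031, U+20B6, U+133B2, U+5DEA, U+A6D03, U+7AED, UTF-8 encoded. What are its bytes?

F0 B6 93 87 E2 86 AD 31 E2 82 B6 F0 93 8E B2 E5 B7 AA F2 A6 B4 83 E7 AB AD

U+364C7: 4-byte form → F0 B6 93 87.
U+21AD: 3-byte form → E2 86 AD.
U+0031: 1-byte form → 31.
U+20B6: 3-byte form → E2 82 B6.
U+133B2: 4-byte form → F0 93 8E B2.
U+5DEA: 3-byte form → E5 B7 AA.
U+A6D03: 4-byte form → F2 A6 B4 83.
U+7AED: 3-byte form → E7 AB AD.
Concatenated (25 bytes): F0 B6 93 87 E2 86 AD 31 E2 82 B6 F0 93 8E B2 E5 B7 AA F2 A6 B4 83 E7 AB AD.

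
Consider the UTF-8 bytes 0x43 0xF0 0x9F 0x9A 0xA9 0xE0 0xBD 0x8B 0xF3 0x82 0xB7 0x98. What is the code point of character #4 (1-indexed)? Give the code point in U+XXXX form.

Offset 0: leading byte 0x43 = 01000011 → 1-byte char #1 = 43.
Offset 1: leading byte 0xF0 = 11110000 → 4-byte char #2 = F0 9F 9A A9.
Offset 5: leading byte 0xE0 = 11100000 → 3-byte char #3 = E0 BD 8B.
Offset 8: leading byte 0xF3 = 11110011 → 4-byte char #4 = F3 82 B7 98.
Leading byte 0xF3 = 11110011 matches 11110xxx → 4-byte sequence.
Byte 1: 0xF3 = 11110011, payload 011 (3 bits).
Byte 2: 0x82 = 10000010 (10xxxxxx ✓), payload 000010.
Byte 3: 0xB7 = 10110111 (10xxxxxx ✓), payload 110111.
Byte 4: 0x98 = 10011000 (10xxxxxx ✓), payload 011000.
Concatenate: 011000010110111011000 = 0xC2DD8 (21 bits → U+C2DD8).

U+C2DD8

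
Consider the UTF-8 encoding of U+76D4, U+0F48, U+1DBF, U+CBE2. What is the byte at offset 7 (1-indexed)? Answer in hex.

0xE1

1-indexed offset 7 is 0-indexed offset 6.
U+76D4 → 3-byte form E7 9B 94 at offsets 0–2.
U+0F48 → 3-byte form E0 BD 88 at offsets 3–5.
U+1DBF → 3-byte form E1 B6 BF at offsets 6–8.
Offset 6 falls in char 3's range; it's byte 1 of E1 B6 BF = 0xE1.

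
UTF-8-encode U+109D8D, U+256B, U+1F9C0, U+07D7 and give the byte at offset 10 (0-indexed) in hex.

U+109D8D → 4-byte form F4 89 B6 8D at offsets 0–3.
U+256B → 3-byte form E2 95 AB at offsets 4–6.
U+1F9C0 → 4-byte form F0 9F A7 80 at offsets 7–10.
Offset 10 falls in char 3's range; it's byte 4 of F0 9F A7 80 = 0x80.

0x80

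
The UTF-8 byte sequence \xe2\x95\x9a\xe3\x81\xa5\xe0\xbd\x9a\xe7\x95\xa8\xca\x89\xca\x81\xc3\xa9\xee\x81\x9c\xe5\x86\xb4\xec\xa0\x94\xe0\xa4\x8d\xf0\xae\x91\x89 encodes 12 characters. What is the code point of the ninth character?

Offset 0: leading byte 0xE2 = 11100010 → 3-byte char #1 = E2 95 9A.
Offset 3: leading byte 0xE3 = 11100011 → 3-byte char #2 = E3 81 A5.
Offset 6: leading byte 0xE0 = 11100000 → 3-byte char #3 = E0 BD 9A.
Offset 9: leading byte 0xE7 = 11100111 → 3-byte char #4 = E7 95 A8.
Offset 12: leading byte 0xCA = 11001010 → 2-byte char #5 = CA 89.
Offset 14: leading byte 0xCA = 11001010 → 2-byte char #6 = CA 81.
Offset 16: leading byte 0xC3 = 11000011 → 2-byte char #7 = C3 A9.
Offset 18: leading byte 0xEE = 11101110 → 3-byte char #8 = EE 81 9C.
Offset 21: leading byte 0xE5 = 11100101 → 3-byte char #9 = E5 86 B4.
Leading byte 0xE5 = 11100101 matches 1110xxxx → 3-byte sequence.
Byte 1: 0xE5 = 11100101, payload 0101 (4 bits).
Byte 2: 0x86 = 10000110 (10xxxxxx ✓), payload 000110.
Byte 3: 0xB4 = 10110100 (10xxxxxx ✓), payload 110100.
Concatenate: 0101000110110100 = 0x51B4 (16 bits → U+51B4).

U+51B4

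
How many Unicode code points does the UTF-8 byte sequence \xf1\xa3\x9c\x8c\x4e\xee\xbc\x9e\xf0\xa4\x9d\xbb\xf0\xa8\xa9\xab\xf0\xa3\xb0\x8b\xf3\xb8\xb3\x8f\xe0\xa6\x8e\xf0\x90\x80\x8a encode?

9

Byte at offset 0: 0xF1 = 11110001 → 4-byte char (#1). Advance 4.
Byte at offset 4: 0x4E = 01001110 → 1-byte char (#2). Advance 1.
Byte at offset 5: 0xEE = 11101110 → 3-byte char (#3). Advance 3.
Byte at offset 8: 0xF0 = 11110000 → 4-byte char (#4). Advance 4.
Byte at offset 12: 0xF0 = 11110000 → 4-byte char (#5). Advance 4.
Byte at offset 16: 0xF0 = 11110000 → 4-byte char (#6). Advance 4.
Byte at offset 20: 0xF3 = 11110011 → 4-byte char (#7). Advance 4.
Byte at offset 24: 0xE0 = 11100000 → 3-byte char (#8). Advance 3.
Byte at offset 27: 0xF0 = 11110000 → 4-byte char (#9). Advance 4.
Reached end at offset 31 after 9 code points.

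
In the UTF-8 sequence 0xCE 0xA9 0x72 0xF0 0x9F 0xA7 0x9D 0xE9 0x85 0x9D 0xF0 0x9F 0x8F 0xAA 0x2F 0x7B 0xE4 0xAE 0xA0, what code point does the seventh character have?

U+007B

Offset 0: leading byte 0xCE = 11001110 → 2-byte char #1 = CE A9.
Offset 2: leading byte 0x72 = 01110010 → 1-byte char #2 = 72.
Offset 3: leading byte 0xF0 = 11110000 → 4-byte char #3 = F0 9F A7 9D.
Offset 7: leading byte 0xE9 = 11101001 → 3-byte char #4 = E9 85 9D.
Offset 10: leading byte 0xF0 = 11110000 → 4-byte char #5 = F0 9F 8F AA.
Offset 14: leading byte 0x2F = 00101111 → 1-byte char #6 = 2F.
Offset 15: leading byte 0x7B = 01111011 → 1-byte char #7 = 7B.
Leading byte 0x7B = 01111011 matches 0xxxxxxx → 1-byte sequence.
Byte 1: 0x7B = 01111011, payload 1111011 (7 bits).
Concatenate: 1111011 = 0x7B (7 bits → U+007B).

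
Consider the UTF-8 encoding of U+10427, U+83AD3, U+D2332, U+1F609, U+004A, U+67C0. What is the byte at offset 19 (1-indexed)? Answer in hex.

1-indexed offset 19 is 0-indexed offset 18.
U+10427 → 4-byte form F0 90 90 A7 at offsets 0–3.
U+83AD3 → 4-byte form F2 83 AB 93 at offsets 4–7.
U+D2332 → 4-byte form F3 92 8C B2 at offsets 8–11.
U+1F609 → 4-byte form F0 9F 98 89 at offsets 12–15.
U+004A → 1-byte form 4A at offsets 16–16.
U+67C0 → 3-byte form E6 9F 80 at offsets 17–19.
Offset 18 falls in char 6's range; it's byte 2 of E6 9F 80 = 0x9F.

0x9F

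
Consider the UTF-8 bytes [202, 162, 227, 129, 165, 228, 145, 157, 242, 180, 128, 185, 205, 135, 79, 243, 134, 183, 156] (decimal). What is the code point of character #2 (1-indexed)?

Offset 0: leading byte 0xCA = 11001010 → 2-byte char #1 = CA A2.
Offset 2: leading byte 0xE3 = 11100011 → 3-byte char #2 = E3 81 A5.
Leading byte 0xE3 = 11100011 matches 1110xxxx → 3-byte sequence.
Byte 1: 0xE3 = 11100011, payload 0011 (4 bits).
Byte 2: 0x81 = 10000001 (10xxxxxx ✓), payload 000001.
Byte 3: 0xA5 = 10100101 (10xxxxxx ✓), payload 100101.
Concatenate: 0011000001100101 = 0x3065 (16 bits → U+3065).

U+3065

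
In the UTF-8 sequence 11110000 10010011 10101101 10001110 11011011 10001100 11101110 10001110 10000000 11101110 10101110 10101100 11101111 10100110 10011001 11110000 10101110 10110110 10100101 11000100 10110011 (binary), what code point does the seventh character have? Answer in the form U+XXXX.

Offset 0: leading byte 0xF0 = 11110000 → 4-byte char #1 = F0 93 AD 8E.
Offset 4: leading byte 0xDB = 11011011 → 2-byte char #2 = DB 8C.
Offset 6: leading byte 0xEE = 11101110 → 3-byte char #3 = EE 8E 80.
Offset 9: leading byte 0xEE = 11101110 → 3-byte char #4 = EE AE AC.
Offset 12: leading byte 0xEF = 11101111 → 3-byte char #5 = EF A6 99.
Offset 15: leading byte 0xF0 = 11110000 → 4-byte char #6 = F0 AE B6 A5.
Offset 19: leading byte 0xC4 = 11000100 → 2-byte char #7 = C4 B3.
Leading byte 0xC4 = 11000100 matches 110xxxxx → 2-byte sequence.
Byte 1: 0xC4 = 11000100, payload 00100 (5 bits).
Byte 2: 0xB3 = 10110011 (10xxxxxx ✓), payload 110011.
Concatenate: 00100110011 = 0x133 (11 bits → U+0133).

U+0133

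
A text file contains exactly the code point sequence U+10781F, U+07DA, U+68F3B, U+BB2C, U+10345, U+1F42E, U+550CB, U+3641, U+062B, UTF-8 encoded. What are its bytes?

U+10781F: 4-byte form → F4 87 A0 9F.
U+07DA: 2-byte form → DF 9A.
U+68F3B: 4-byte form → F1 A8 BC BB.
U+BB2C: 3-byte form → EB AC AC.
U+10345: 4-byte form → F0 90 8D 85.
U+1F42E: 4-byte form → F0 9F 90 AE.
U+550CB: 4-byte form → F1 95 83 8B.
U+3641: 3-byte form → E3 99 81.
U+062B: 2-byte form → D8 AB.
Concatenated (30 bytes): F4 87 A0 9F DF 9A F1 A8 BC BB EB AC AC F0 90 8D 85 F0 9F 90 AE F1 95 83 8B E3 99 81 D8 AB.

F4 87 A0 9F DF 9A F1 A8 BC BB EB AC AC F0 90 8D 85 F0 9F 90 AE F1 95 83 8B E3 99 81 D8 AB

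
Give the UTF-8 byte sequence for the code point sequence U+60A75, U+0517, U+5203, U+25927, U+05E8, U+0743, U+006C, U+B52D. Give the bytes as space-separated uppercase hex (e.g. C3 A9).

F1 A0 A9 B5 D4 97 E5 88 83 F0 A5 A4 A7 D7 A8 DD 83 6C EB 94 AD

U+60A75: 4-byte form → F1 A0 A9 B5.
U+0517: 2-byte form → D4 97.
U+5203: 3-byte form → E5 88 83.
U+25927: 4-byte form → F0 A5 A4 A7.
U+05E8: 2-byte form → D7 A8.
U+0743: 2-byte form → DD 83.
U+006C: 1-byte form → 6C.
U+B52D: 3-byte form → EB 94 AD.
Concatenated (21 bytes): F1 A0 A9 B5 D4 97 E5 88 83 F0 A5 A4 A7 D7 A8 DD 83 6C EB 94 AD.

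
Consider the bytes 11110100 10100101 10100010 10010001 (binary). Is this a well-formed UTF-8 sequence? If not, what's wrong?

Leading byte 0xF4 = 11110100 → 4-byte form.
Payload = 0x125891, which exceeds U+10FFFF, the maximum Unicode code point. (Leading bytes F5–FF, or F4 followed by ≥ 0x90, are invalid.)

invalid (encodes a value above U+10FFFF)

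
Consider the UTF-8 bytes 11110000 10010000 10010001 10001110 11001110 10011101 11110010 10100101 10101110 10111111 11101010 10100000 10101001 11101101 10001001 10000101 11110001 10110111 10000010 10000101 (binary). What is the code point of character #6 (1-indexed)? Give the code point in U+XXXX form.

U+77085

Offset 0: leading byte 0xF0 = 11110000 → 4-byte char #1 = F0 90 91 8E.
Offset 4: leading byte 0xCE = 11001110 → 2-byte char #2 = CE 9D.
Offset 6: leading byte 0xF2 = 11110010 → 4-byte char #3 = F2 A5 AE BF.
Offset 10: leading byte 0xEA = 11101010 → 3-byte char #4 = EA A0 A9.
Offset 13: leading byte 0xED = 11101101 → 3-byte char #5 = ED 89 85.
Offset 16: leading byte 0xF1 = 11110001 → 4-byte char #6 = F1 B7 82 85.
Leading byte 0xF1 = 11110001 matches 11110xxx → 4-byte sequence.
Byte 1: 0xF1 = 11110001, payload 001 (3 bits).
Byte 2: 0xB7 = 10110111 (10xxxxxx ✓), payload 110111.
Byte 3: 0x82 = 10000010 (10xxxxxx ✓), payload 000010.
Byte 4: 0x85 = 10000101 (10xxxxxx ✓), payload 000101.
Concatenate: 001110111000010000101 = 0x77085 (21 bits → U+77085).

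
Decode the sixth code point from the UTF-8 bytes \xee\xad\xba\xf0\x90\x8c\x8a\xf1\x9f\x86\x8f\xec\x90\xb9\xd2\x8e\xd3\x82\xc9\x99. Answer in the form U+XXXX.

U+04C2

Offset 0: leading byte 0xEE = 11101110 → 3-byte char #1 = EE AD BA.
Offset 3: leading byte 0xF0 = 11110000 → 4-byte char #2 = F0 90 8C 8A.
Offset 7: leading byte 0xF1 = 11110001 → 4-byte char #3 = F1 9F 86 8F.
Offset 11: leading byte 0xEC = 11101100 → 3-byte char #4 = EC 90 B9.
Offset 14: leading byte 0xD2 = 11010010 → 2-byte char #5 = D2 8E.
Offset 16: leading byte 0xD3 = 11010011 → 2-byte char #6 = D3 82.
Leading byte 0xD3 = 11010011 matches 110xxxxx → 2-byte sequence.
Byte 1: 0xD3 = 11010011, payload 10011 (5 bits).
Byte 2: 0x82 = 10000010 (10xxxxxx ✓), payload 000010.
Concatenate: 10011000010 = 0x4C2 (11 bits → U+04C2).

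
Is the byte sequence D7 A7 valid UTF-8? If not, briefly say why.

valid

Leading byte 0xD7 = 11010111 → 2-byte form.
Continuation bytes 0xA7=10100111 all match 10xxxxxx.
Decoded value 0x5E7 is ≥ 0x80 (shortest form) and not a surrogate.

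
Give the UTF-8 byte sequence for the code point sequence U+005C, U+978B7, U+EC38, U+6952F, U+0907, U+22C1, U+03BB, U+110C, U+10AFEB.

5C F2 97 A2 B7 EE B0 B8 F1 A9 94 AF E0 A4 87 E2 8B 81 CE BB E1 84 8C F4 8A BF AB

U+005C: 1-byte form → 5C.
U+978B7: 4-byte form → F2 97 A2 B7.
U+EC38: 3-byte form → EE B0 B8.
U+6952F: 4-byte form → F1 A9 94 AF.
U+0907: 3-byte form → E0 A4 87.
U+22C1: 3-byte form → E2 8B 81.
U+03BB: 2-byte form → CE BB.
U+110C: 3-byte form → E1 84 8C.
U+10AFEB: 4-byte form → F4 8A BF AB.
Concatenated (27 bytes): 5C F2 97 A2 B7 EE B0 B8 F1 A9 94 AF E0 A4 87 E2 8B 81 CE BB E1 84 8C F4 8A BF AB.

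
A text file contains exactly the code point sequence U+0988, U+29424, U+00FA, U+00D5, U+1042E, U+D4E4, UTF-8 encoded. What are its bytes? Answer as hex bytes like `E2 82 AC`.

U+0988: 3-byte form → E0 A6 88.
U+29424: 4-byte form → F0 A9 90 A4.
U+00FA: 2-byte form → C3 BA.
U+00D5: 2-byte form → C3 95.
U+1042E: 4-byte form → F0 90 90 AE.
U+D4E4: 3-byte form → ED 93 A4.
Concatenated (18 bytes): E0 A6 88 F0 A9 90 A4 C3 BA C3 95 F0 90 90 AE ED 93 A4.

E0 A6 88 F0 A9 90 A4 C3 BA C3 95 F0 90 90 AE ED 93 A4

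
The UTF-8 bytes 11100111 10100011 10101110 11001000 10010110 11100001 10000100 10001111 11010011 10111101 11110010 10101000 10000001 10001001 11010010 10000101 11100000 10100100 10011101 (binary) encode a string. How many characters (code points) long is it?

Byte at offset 0: 0xE7 = 11100111 → 3-byte char (#1). Advance 3.
Byte at offset 3: 0xC8 = 11001000 → 2-byte char (#2). Advance 2.
Byte at offset 5: 0xE1 = 11100001 → 3-byte char (#3). Advance 3.
Byte at offset 8: 0xD3 = 11010011 → 2-byte char (#4). Advance 2.
Byte at offset 10: 0xF2 = 11110010 → 4-byte char (#5). Advance 4.
Byte at offset 14: 0xD2 = 11010010 → 2-byte char (#6). Advance 2.
Byte at offset 16: 0xE0 = 11100000 → 3-byte char (#7). Advance 3.
Reached end at offset 19 after 7 code points.

7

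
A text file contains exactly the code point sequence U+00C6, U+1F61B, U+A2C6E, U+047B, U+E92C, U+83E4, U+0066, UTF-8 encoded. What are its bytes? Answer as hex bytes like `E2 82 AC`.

U+00C6: 2-byte form → C3 86.
U+1F61B: 4-byte form → F0 9F 98 9B.
U+A2C6E: 4-byte form → F2 A2 B1 AE.
U+047B: 2-byte form → D1 BB.
U+E92C: 3-byte form → EE A4 AC.
U+83E4: 3-byte form → E8 8F A4.
U+0066: 1-byte form → 66.
Concatenated (19 bytes): C3 86 F0 9F 98 9B F2 A2 B1 AE D1 BB EE A4 AC E8 8F A4 66.

C3 86 F0 9F 98 9B F2 A2 B1 AE D1 BB EE A4 AC E8 8F A4 66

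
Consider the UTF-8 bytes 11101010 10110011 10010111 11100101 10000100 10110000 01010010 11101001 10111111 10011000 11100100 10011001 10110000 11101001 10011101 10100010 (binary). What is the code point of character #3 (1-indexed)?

Offset 0: leading byte 0xEA = 11101010 → 3-byte char #1 = EA B3 97.
Offset 3: leading byte 0xE5 = 11100101 → 3-byte char #2 = E5 84 B0.
Offset 6: leading byte 0x52 = 01010010 → 1-byte char #3 = 52.
Leading byte 0x52 = 01010010 matches 0xxxxxxx → 1-byte sequence.
Byte 1: 0x52 = 01010010, payload 1010010 (7 bits).
Concatenate: 1010010 = 0x52 (7 bits → U+0052).

U+0052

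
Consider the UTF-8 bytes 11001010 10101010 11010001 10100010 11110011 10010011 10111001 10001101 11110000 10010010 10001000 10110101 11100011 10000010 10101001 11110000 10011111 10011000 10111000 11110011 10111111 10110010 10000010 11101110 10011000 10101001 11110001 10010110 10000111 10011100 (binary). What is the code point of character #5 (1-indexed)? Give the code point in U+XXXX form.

Offset 0: leading byte 0xCA = 11001010 → 2-byte char #1 = CA AA.
Offset 2: leading byte 0xD1 = 11010001 → 2-byte char #2 = D1 A2.
Offset 4: leading byte 0xF3 = 11110011 → 4-byte char #3 = F3 93 B9 8D.
Offset 8: leading byte 0xF0 = 11110000 → 4-byte char #4 = F0 92 88 B5.
Offset 12: leading byte 0xE3 = 11100011 → 3-byte char #5 = E3 82 A9.
Leading byte 0xE3 = 11100011 matches 1110xxxx → 3-byte sequence.
Byte 1: 0xE3 = 11100011, payload 0011 (4 bits).
Byte 2: 0x82 = 10000010 (10xxxxxx ✓), payload 000010.
Byte 3: 0xA9 = 10101001 (10xxxxxx ✓), payload 101001.
Concatenate: 0011000010101001 = 0x30A9 (16 bits → U+30A9).

U+30A9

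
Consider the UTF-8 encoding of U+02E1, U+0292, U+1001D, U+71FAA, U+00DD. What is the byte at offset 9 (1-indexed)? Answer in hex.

1-indexed offset 9 is 0-indexed offset 8.
U+02E1 → 2-byte form CB A1 at offsets 0–1.
U+0292 → 2-byte form CA 92 at offsets 2–3.
U+1001D → 4-byte form F0 90 80 9D at offsets 4–7.
U+71FAA → 4-byte form F1 B1 BE AA at offsets 8–11.
Offset 8 falls in char 4's range; it's byte 1 of F1 B1 BE AA = 0xF1.

0xF1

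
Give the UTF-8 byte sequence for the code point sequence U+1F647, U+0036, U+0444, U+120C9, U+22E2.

U+1F647: 4-byte form → F0 9F 99 87.
U+0036: 1-byte form → 36.
U+0444: 2-byte form → D1 84.
U+120C9: 4-byte form → F0 92 83 89.
U+22E2: 3-byte form → E2 8B A2.
Concatenated (14 bytes): F0 9F 99 87 36 D1 84 F0 92 83 89 E2 8B A2.

F0 9F 99 87 36 D1 84 F0 92 83 89 E2 8B A2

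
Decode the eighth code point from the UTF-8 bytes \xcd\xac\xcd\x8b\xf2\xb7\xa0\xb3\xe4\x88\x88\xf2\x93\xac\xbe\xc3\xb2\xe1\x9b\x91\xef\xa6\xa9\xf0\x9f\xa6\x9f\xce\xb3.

U+F9A9

Offset 0: leading byte 0xCD = 11001101 → 2-byte char #1 = CD AC.
Offset 2: leading byte 0xCD = 11001101 → 2-byte char #2 = CD 8B.
Offset 4: leading byte 0xF2 = 11110010 → 4-byte char #3 = F2 B7 A0 B3.
Offset 8: leading byte 0xE4 = 11100100 → 3-byte char #4 = E4 88 88.
Offset 11: leading byte 0xF2 = 11110010 → 4-byte char #5 = F2 93 AC BE.
Offset 15: leading byte 0xC3 = 11000011 → 2-byte char #6 = C3 B2.
Offset 17: leading byte 0xE1 = 11100001 → 3-byte char #7 = E1 9B 91.
Offset 20: leading byte 0xEF = 11101111 → 3-byte char #8 = EF A6 A9.
Leading byte 0xEF = 11101111 matches 1110xxxx → 3-byte sequence.
Byte 1: 0xEF = 11101111, payload 1111 (4 bits).
Byte 2: 0xA6 = 10100110 (10xxxxxx ✓), payload 100110.
Byte 3: 0xA9 = 10101001 (10xxxxxx ✓), payload 101001.
Concatenate: 1111100110101001 = 0xF9A9 (16 bits → U+F9A9).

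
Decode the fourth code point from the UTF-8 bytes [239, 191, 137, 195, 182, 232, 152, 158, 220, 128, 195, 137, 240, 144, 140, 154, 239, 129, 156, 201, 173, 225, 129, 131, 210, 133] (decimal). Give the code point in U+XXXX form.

U+0700

Offset 0: leading byte 0xEF = 11101111 → 3-byte char #1 = EF BF 89.
Offset 3: leading byte 0xC3 = 11000011 → 2-byte char #2 = C3 B6.
Offset 5: leading byte 0xE8 = 11101000 → 3-byte char #3 = E8 98 9E.
Offset 8: leading byte 0xDC = 11011100 → 2-byte char #4 = DC 80.
Leading byte 0xDC = 11011100 matches 110xxxxx → 2-byte sequence.
Byte 1: 0xDC = 11011100, payload 11100 (5 bits).
Byte 2: 0x80 = 10000000 (10xxxxxx ✓), payload 000000.
Concatenate: 11100000000 = 0x700 (11 bits → U+0700).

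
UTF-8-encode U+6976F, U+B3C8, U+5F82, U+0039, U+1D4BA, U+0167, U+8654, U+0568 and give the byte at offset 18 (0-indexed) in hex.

U+6976F → 4-byte form F1 A9 9D AF at offsets 0–3.
U+B3C8 → 3-byte form EB 8F 88 at offsets 4–6.
U+5F82 → 3-byte form E5 BE 82 at offsets 7–9.
U+0039 → 1-byte form 39 at offsets 10–10.
U+1D4BA → 4-byte form F0 9D 92 BA at offsets 11–14.
U+0167 → 2-byte form C5 A7 at offsets 15–16.
U+8654 → 3-byte form E8 99 94 at offsets 17–19.
Offset 18 falls in char 7's range; it's byte 2 of E8 99 94 = 0x99.

0x99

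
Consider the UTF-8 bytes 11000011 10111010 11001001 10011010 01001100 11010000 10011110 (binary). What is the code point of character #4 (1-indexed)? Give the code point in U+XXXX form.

U+041E

Offset 0: leading byte 0xC3 = 11000011 → 2-byte char #1 = C3 BA.
Offset 2: leading byte 0xC9 = 11001001 → 2-byte char #2 = C9 9A.
Offset 4: leading byte 0x4C = 01001100 → 1-byte char #3 = 4C.
Offset 5: leading byte 0xD0 = 11010000 → 2-byte char #4 = D0 9E.
Leading byte 0xD0 = 11010000 matches 110xxxxx → 2-byte sequence.
Byte 1: 0xD0 = 11010000, payload 10000 (5 bits).
Byte 2: 0x9E = 10011110 (10xxxxxx ✓), payload 011110.
Concatenate: 10000011110 = 0x41E (11 bits → U+041E).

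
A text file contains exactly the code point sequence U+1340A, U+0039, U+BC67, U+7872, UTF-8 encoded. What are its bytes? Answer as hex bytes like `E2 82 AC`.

U+1340A: 4-byte form → F0 93 90 8A.
U+0039: 1-byte form → 39.
U+BC67: 3-byte form → EB B1 A7.
U+7872: 3-byte form → E7 A1 B2.
Concatenated (11 bytes): F0 93 90 8A 39 EB B1 A7 E7 A1 B2.

F0 93 90 8A 39 EB B1 A7 E7 A1 B2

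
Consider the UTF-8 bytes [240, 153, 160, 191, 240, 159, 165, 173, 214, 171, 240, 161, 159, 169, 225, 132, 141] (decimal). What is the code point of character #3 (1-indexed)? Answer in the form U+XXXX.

U+05AB

Offset 0: leading byte 0xF0 = 11110000 → 4-byte char #1 = F0 99 A0 BF.
Offset 4: leading byte 0xF0 = 11110000 → 4-byte char #2 = F0 9F A5 AD.
Offset 8: leading byte 0xD6 = 11010110 → 2-byte char #3 = D6 AB.
Leading byte 0xD6 = 11010110 matches 110xxxxx → 2-byte sequence.
Byte 1: 0xD6 = 11010110, payload 10110 (5 bits).
Byte 2: 0xAB = 10101011 (10xxxxxx ✓), payload 101011.
Concatenate: 10110101011 = 0x5AB (11 bits → U+05AB).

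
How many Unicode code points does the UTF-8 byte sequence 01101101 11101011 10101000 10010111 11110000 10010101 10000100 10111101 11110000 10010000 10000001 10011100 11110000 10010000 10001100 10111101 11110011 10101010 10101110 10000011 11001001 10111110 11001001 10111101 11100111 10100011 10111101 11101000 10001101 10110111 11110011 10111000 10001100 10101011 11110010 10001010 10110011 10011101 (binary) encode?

12

Byte at offset 0: 0x6D = 01101101 → 1-byte char (#1). Advance 1.
Byte at offset 1: 0xEB = 11101011 → 3-byte char (#2). Advance 3.
Byte at offset 4: 0xF0 = 11110000 → 4-byte char (#3). Advance 4.
Byte at offset 8: 0xF0 = 11110000 → 4-byte char (#4). Advance 4.
Byte at offset 12: 0xF0 = 11110000 → 4-byte char (#5). Advance 4.
Byte at offset 16: 0xF3 = 11110011 → 4-byte char (#6). Advance 4.
Byte at offset 20: 0xC9 = 11001001 → 2-byte char (#7). Advance 2.
Byte at offset 22: 0xC9 = 11001001 → 2-byte char (#8). Advance 2.
Byte at offset 24: 0xE7 = 11100111 → 3-byte char (#9). Advance 3.
Byte at offset 27: 0xE8 = 11101000 → 3-byte char (#10). Advance 3.
Byte at offset 30: 0xF3 = 11110011 → 4-byte char (#11). Advance 4.
Byte at offset 34: 0xF2 = 11110010 → 4-byte char (#12). Advance 4.
Reached end at offset 38 after 12 code points.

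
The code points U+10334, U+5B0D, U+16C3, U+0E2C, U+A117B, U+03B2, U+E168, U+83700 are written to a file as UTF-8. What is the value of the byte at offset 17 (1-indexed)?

0xBB

1-indexed offset 17 is 0-indexed offset 16.
U+10334 → 4-byte form F0 90 8C B4 at offsets 0–3.
U+5B0D → 3-byte form E5 AC 8D at offsets 4–6.
U+16C3 → 3-byte form E1 9B 83 at offsets 7–9.
U+0E2C → 3-byte form E0 B8 AC at offsets 10–12.
U+A117B → 4-byte form F2 A1 85 BB at offsets 13–16.
Offset 16 falls in char 5's range; it's byte 4 of F2 A1 85 BB = 0xBB.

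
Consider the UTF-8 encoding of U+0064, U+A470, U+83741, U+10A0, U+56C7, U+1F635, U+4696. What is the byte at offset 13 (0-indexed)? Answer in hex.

0x87

U+0064 → 1-byte form 64 at offsets 0–0.
U+A470 → 3-byte form EA 91 B0 at offsets 1–3.
U+83741 → 4-byte form F2 83 9D 81 at offsets 4–7.
U+10A0 → 3-byte form E1 82 A0 at offsets 8–10.
U+56C7 → 3-byte form E5 9B 87 at offsets 11–13.
Offset 13 falls in char 5's range; it's byte 3 of E5 9B 87 = 0x87.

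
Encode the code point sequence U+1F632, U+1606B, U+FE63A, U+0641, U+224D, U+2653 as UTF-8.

F0 9F 98 B2 F0 96 81 AB F3 BE 98 BA D9 81 E2 89 8D E2 99 93

U+1F632: 4-byte form → F0 9F 98 B2.
U+1606B: 4-byte form → F0 96 81 AB.
U+FE63A: 4-byte form → F3 BE 98 BA.
U+0641: 2-byte form → D9 81.
U+224D: 3-byte form → E2 89 8D.
U+2653: 3-byte form → E2 99 93.
Concatenated (20 bytes): F0 9F 98 B2 F0 96 81 AB F3 BE 98 BA D9 81 E2 89 8D E2 99 93.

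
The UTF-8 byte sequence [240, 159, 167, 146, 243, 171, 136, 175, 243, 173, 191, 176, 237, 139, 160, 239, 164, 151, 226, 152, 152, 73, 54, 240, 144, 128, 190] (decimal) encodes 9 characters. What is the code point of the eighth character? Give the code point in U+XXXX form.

Offset 0: leading byte 0xF0 = 11110000 → 4-byte char #1 = F0 9F A7 92.
Offset 4: leading byte 0xF3 = 11110011 → 4-byte char #2 = F3 AB 88 AF.
Offset 8: leading byte 0xF3 = 11110011 → 4-byte char #3 = F3 AD BF B0.
Offset 12: leading byte 0xED = 11101101 → 3-byte char #4 = ED 8B A0.
Offset 15: leading byte 0xEF = 11101111 → 3-byte char #5 = EF A4 97.
Offset 18: leading byte 0xE2 = 11100010 → 3-byte char #6 = E2 98 98.
Offset 21: leading byte 0x49 = 01001001 → 1-byte char #7 = 49.
Offset 22: leading byte 0x36 = 00110110 → 1-byte char #8 = 36.
Leading byte 0x36 = 00110110 matches 0xxxxxxx → 1-byte sequence.
Byte 1: 0x36 = 00110110, payload 0110110 (7 bits).
Concatenate: 0110110 = 0x36 (7 bits → U+0036).

U+0036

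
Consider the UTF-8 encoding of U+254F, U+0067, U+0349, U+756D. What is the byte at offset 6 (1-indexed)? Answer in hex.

1-indexed offset 6 is 0-indexed offset 5.
U+254F → 3-byte form E2 95 8F at offsets 0–2.
U+0067 → 1-byte form 67 at offsets 3–3.
U+0349 → 2-byte form CD 89 at offsets 4–5.
Offset 5 falls in char 3's range; it's byte 2 of CD 89 = 0x89.

0x89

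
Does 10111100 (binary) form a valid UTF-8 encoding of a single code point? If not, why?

invalid (continuation byte with no leading byte)

Byte 0xBC = 10111100 has the form 10xxxxxx — a continuation byte — but there is no preceding leading byte.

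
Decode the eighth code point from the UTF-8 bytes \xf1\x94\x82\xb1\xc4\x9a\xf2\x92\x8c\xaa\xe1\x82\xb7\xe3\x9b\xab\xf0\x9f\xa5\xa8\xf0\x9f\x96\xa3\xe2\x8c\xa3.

U+2323

Offset 0: leading byte 0xF1 = 11110001 → 4-byte char #1 = F1 94 82 B1.
Offset 4: leading byte 0xC4 = 11000100 → 2-byte char #2 = C4 9A.
Offset 6: leading byte 0xF2 = 11110010 → 4-byte char #3 = F2 92 8C AA.
Offset 10: leading byte 0xE1 = 11100001 → 3-byte char #4 = E1 82 B7.
Offset 13: leading byte 0xE3 = 11100011 → 3-byte char #5 = E3 9B AB.
Offset 16: leading byte 0xF0 = 11110000 → 4-byte char #6 = F0 9F A5 A8.
Offset 20: leading byte 0xF0 = 11110000 → 4-byte char #7 = F0 9F 96 A3.
Offset 24: leading byte 0xE2 = 11100010 → 3-byte char #8 = E2 8C A3.
Leading byte 0xE2 = 11100010 matches 1110xxxx → 3-byte sequence.
Byte 1: 0xE2 = 11100010, payload 0010 (4 bits).
Byte 2: 0x8C = 10001100 (10xxxxxx ✓), payload 001100.
Byte 3: 0xA3 = 10100011 (10xxxxxx ✓), payload 100011.
Concatenate: 0010001100100011 = 0x2323 (16 bits → U+2323).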